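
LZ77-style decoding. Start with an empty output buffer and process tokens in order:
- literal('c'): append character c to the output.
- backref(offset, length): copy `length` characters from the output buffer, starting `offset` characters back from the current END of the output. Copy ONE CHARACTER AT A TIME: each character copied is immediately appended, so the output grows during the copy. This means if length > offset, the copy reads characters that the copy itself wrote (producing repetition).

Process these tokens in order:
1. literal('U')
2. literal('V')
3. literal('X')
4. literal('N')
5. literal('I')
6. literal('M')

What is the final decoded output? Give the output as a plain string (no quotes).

Token 1: literal('U'). Output: "U"
Token 2: literal('V'). Output: "UV"
Token 3: literal('X'). Output: "UVX"
Token 4: literal('N'). Output: "UVXN"
Token 5: literal('I'). Output: "UVXNI"
Token 6: literal('M'). Output: "UVXNIM"

Answer: UVXNIM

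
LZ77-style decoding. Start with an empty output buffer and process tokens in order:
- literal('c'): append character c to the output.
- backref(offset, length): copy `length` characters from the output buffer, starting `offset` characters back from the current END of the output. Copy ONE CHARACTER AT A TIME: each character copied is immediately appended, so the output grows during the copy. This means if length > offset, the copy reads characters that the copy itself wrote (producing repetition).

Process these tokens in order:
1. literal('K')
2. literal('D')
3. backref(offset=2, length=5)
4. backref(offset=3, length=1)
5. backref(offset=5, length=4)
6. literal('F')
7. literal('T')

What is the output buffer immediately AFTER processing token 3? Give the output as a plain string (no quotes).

Token 1: literal('K'). Output: "K"
Token 2: literal('D'). Output: "KD"
Token 3: backref(off=2, len=5) (overlapping!). Copied 'KDKDK' from pos 0. Output: "KDKDKDK"

Answer: KDKDKDK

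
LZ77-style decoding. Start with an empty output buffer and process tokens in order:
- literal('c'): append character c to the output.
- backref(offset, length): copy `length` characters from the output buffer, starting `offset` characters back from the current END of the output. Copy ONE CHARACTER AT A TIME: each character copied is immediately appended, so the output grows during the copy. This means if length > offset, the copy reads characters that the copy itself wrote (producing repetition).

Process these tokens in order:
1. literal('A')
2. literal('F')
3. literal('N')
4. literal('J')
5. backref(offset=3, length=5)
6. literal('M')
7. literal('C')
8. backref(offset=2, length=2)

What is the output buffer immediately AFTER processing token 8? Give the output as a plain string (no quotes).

Answer: AFNJFNJFNMCMC

Derivation:
Token 1: literal('A'). Output: "A"
Token 2: literal('F'). Output: "AF"
Token 3: literal('N'). Output: "AFN"
Token 4: literal('J'). Output: "AFNJ"
Token 5: backref(off=3, len=5) (overlapping!). Copied 'FNJFN' from pos 1. Output: "AFNJFNJFN"
Token 6: literal('M'). Output: "AFNJFNJFNM"
Token 7: literal('C'). Output: "AFNJFNJFNMC"
Token 8: backref(off=2, len=2). Copied 'MC' from pos 9. Output: "AFNJFNJFNMCMC"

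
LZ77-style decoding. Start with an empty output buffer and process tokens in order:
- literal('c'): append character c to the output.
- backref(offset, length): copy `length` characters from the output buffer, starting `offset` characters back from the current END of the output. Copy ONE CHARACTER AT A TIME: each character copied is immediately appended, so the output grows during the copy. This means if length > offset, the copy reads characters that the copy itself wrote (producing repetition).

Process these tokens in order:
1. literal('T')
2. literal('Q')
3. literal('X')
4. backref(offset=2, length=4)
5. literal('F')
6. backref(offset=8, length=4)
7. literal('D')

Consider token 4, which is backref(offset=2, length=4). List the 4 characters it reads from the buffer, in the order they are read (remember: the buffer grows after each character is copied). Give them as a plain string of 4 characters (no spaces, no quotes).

Token 1: literal('T'). Output: "T"
Token 2: literal('Q'). Output: "TQ"
Token 3: literal('X'). Output: "TQX"
Token 4: backref(off=2, len=4). Buffer before: "TQX" (len 3)
  byte 1: read out[1]='Q', append. Buffer now: "TQXQ"
  byte 2: read out[2]='X', append. Buffer now: "TQXQX"
  byte 3: read out[3]='Q', append. Buffer now: "TQXQXQ"
  byte 4: read out[4]='X', append. Buffer now: "TQXQXQX"

Answer: QXQX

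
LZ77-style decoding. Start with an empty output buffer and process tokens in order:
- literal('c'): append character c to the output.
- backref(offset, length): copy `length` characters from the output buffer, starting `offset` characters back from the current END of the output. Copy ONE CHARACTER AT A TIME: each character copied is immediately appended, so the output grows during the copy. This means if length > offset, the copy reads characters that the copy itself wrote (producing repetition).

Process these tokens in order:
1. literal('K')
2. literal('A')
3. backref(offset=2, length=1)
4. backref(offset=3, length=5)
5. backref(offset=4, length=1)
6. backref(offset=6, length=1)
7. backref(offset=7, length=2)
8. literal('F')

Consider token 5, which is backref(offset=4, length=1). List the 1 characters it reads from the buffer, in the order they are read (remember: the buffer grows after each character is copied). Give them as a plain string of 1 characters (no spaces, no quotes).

Token 1: literal('K'). Output: "K"
Token 2: literal('A'). Output: "KA"
Token 3: backref(off=2, len=1). Copied 'K' from pos 0. Output: "KAK"
Token 4: backref(off=3, len=5) (overlapping!). Copied 'KAKKA' from pos 0. Output: "KAKKAKKA"
Token 5: backref(off=4, len=1). Buffer before: "KAKKAKKA" (len 8)
  byte 1: read out[4]='A', append. Buffer now: "KAKKAKKAA"

Answer: A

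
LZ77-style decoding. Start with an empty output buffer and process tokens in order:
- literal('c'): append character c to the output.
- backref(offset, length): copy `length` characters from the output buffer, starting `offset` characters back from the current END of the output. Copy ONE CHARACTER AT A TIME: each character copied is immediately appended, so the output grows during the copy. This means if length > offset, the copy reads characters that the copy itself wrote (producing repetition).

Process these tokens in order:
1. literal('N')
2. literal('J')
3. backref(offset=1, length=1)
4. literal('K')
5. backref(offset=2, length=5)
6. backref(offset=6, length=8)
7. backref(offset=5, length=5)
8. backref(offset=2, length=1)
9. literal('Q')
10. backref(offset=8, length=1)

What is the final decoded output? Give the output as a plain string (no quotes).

Token 1: literal('N'). Output: "N"
Token 2: literal('J'). Output: "NJ"
Token 3: backref(off=1, len=1). Copied 'J' from pos 1. Output: "NJJ"
Token 4: literal('K'). Output: "NJJK"
Token 5: backref(off=2, len=5) (overlapping!). Copied 'JKJKJ' from pos 2. Output: "NJJKJKJKJ"
Token 6: backref(off=6, len=8) (overlapping!). Copied 'KJKJKJKJ' from pos 3. Output: "NJJKJKJKJKJKJKJKJ"
Token 7: backref(off=5, len=5). Copied 'JKJKJ' from pos 12. Output: "NJJKJKJKJKJKJKJKJJKJKJ"
Token 8: backref(off=2, len=1). Copied 'K' from pos 20. Output: "NJJKJKJKJKJKJKJKJJKJKJK"
Token 9: literal('Q'). Output: "NJJKJKJKJKJKJKJKJJKJKJKQ"
Token 10: backref(off=8, len=1). Copied 'J' from pos 16. Output: "NJJKJKJKJKJKJKJKJJKJKJKQJ"

Answer: NJJKJKJKJKJKJKJKJJKJKJKQJ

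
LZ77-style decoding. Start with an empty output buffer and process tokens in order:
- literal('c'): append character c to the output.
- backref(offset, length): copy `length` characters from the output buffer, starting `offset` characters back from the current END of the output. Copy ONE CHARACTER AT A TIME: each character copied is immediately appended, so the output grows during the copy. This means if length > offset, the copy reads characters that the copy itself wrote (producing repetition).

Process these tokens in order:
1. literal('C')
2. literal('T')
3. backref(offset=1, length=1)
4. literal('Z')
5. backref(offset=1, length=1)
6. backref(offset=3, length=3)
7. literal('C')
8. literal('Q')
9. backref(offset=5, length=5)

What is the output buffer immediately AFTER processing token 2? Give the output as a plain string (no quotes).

Answer: CT

Derivation:
Token 1: literal('C'). Output: "C"
Token 2: literal('T'). Output: "CT"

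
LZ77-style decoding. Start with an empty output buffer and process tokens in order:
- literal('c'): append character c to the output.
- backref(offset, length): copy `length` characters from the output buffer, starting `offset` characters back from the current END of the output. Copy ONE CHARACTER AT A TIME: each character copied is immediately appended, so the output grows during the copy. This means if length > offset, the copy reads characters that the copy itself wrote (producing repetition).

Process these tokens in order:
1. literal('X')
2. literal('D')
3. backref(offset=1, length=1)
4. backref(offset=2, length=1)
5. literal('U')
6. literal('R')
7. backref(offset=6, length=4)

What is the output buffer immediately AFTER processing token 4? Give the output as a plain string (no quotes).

Answer: XDDD

Derivation:
Token 1: literal('X'). Output: "X"
Token 2: literal('D'). Output: "XD"
Token 3: backref(off=1, len=1). Copied 'D' from pos 1. Output: "XDD"
Token 4: backref(off=2, len=1). Copied 'D' from pos 1. Output: "XDDD"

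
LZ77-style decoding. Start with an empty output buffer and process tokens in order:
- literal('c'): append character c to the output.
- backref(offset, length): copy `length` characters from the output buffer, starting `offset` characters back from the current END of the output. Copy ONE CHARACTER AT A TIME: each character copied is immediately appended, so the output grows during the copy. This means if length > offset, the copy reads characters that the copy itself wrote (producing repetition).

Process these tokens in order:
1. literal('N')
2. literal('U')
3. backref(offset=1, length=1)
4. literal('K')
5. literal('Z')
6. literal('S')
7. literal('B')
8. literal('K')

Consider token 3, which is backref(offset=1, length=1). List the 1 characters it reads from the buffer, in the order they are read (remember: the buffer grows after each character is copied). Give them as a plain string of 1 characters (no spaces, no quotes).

Token 1: literal('N'). Output: "N"
Token 2: literal('U'). Output: "NU"
Token 3: backref(off=1, len=1). Buffer before: "NU" (len 2)
  byte 1: read out[1]='U', append. Buffer now: "NUU"

Answer: U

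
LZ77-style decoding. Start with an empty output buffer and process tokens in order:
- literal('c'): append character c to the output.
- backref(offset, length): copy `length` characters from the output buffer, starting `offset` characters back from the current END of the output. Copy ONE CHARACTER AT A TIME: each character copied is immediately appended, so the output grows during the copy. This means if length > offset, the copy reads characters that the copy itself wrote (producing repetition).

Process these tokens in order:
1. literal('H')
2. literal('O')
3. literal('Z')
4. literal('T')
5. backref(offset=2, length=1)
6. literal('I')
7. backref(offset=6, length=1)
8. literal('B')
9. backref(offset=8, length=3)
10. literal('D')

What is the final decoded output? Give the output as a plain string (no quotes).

Token 1: literal('H'). Output: "H"
Token 2: literal('O'). Output: "HO"
Token 3: literal('Z'). Output: "HOZ"
Token 4: literal('T'). Output: "HOZT"
Token 5: backref(off=2, len=1). Copied 'Z' from pos 2. Output: "HOZTZ"
Token 6: literal('I'). Output: "HOZTZI"
Token 7: backref(off=6, len=1). Copied 'H' from pos 0. Output: "HOZTZIH"
Token 8: literal('B'). Output: "HOZTZIHB"
Token 9: backref(off=8, len=3). Copied 'HOZ' from pos 0. Output: "HOZTZIHBHOZ"
Token 10: literal('D'). Output: "HOZTZIHBHOZD"

Answer: HOZTZIHBHOZD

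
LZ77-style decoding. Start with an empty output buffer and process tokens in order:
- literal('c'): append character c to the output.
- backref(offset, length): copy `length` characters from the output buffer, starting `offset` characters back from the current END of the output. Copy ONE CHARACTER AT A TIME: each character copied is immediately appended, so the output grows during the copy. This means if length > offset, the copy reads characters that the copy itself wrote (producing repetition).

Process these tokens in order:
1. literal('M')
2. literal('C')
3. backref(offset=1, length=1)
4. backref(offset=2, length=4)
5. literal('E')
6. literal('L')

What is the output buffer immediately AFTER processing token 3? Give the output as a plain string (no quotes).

Answer: MCC

Derivation:
Token 1: literal('M'). Output: "M"
Token 2: literal('C'). Output: "MC"
Token 3: backref(off=1, len=1). Copied 'C' from pos 1. Output: "MCC"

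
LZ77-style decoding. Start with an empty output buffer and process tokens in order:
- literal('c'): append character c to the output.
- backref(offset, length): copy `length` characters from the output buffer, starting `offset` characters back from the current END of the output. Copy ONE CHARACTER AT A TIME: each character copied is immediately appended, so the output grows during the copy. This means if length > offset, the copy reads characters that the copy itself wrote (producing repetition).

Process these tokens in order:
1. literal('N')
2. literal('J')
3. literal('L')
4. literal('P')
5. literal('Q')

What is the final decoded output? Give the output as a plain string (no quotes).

Answer: NJLPQ

Derivation:
Token 1: literal('N'). Output: "N"
Token 2: literal('J'). Output: "NJ"
Token 3: literal('L'). Output: "NJL"
Token 4: literal('P'). Output: "NJLP"
Token 5: literal('Q'). Output: "NJLPQ"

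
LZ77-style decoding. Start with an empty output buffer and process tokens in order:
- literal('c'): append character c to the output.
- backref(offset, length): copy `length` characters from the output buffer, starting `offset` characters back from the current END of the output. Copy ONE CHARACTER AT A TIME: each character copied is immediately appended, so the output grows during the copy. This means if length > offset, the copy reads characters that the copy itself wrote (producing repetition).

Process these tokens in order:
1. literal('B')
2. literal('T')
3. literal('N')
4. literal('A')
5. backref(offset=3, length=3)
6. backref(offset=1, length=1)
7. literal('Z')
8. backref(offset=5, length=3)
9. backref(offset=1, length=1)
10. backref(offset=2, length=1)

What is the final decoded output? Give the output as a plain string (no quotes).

Token 1: literal('B'). Output: "B"
Token 2: literal('T'). Output: "BT"
Token 3: literal('N'). Output: "BTN"
Token 4: literal('A'). Output: "BTNA"
Token 5: backref(off=3, len=3). Copied 'TNA' from pos 1. Output: "BTNATNA"
Token 6: backref(off=1, len=1). Copied 'A' from pos 6. Output: "BTNATNAA"
Token 7: literal('Z'). Output: "BTNATNAAZ"
Token 8: backref(off=5, len=3). Copied 'TNA' from pos 4. Output: "BTNATNAAZTNA"
Token 9: backref(off=1, len=1). Copied 'A' from pos 11. Output: "BTNATNAAZTNAA"
Token 10: backref(off=2, len=1). Copied 'A' from pos 11. Output: "BTNATNAAZTNAAA"

Answer: BTNATNAAZTNAAA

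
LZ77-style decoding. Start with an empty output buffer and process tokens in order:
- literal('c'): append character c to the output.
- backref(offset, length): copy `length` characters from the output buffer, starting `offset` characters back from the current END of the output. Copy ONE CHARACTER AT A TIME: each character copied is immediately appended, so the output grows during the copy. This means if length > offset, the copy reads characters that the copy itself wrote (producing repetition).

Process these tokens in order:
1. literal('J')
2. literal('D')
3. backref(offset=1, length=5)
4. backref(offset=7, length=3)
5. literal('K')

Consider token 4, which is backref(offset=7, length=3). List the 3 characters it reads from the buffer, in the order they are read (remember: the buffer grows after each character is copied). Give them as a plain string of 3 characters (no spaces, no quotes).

Answer: JDD

Derivation:
Token 1: literal('J'). Output: "J"
Token 2: literal('D'). Output: "JD"
Token 3: backref(off=1, len=5) (overlapping!). Copied 'DDDDD' from pos 1. Output: "JDDDDDD"
Token 4: backref(off=7, len=3). Buffer before: "JDDDDDD" (len 7)
  byte 1: read out[0]='J', append. Buffer now: "JDDDDDDJ"
  byte 2: read out[1]='D', append. Buffer now: "JDDDDDDJD"
  byte 3: read out[2]='D', append. Buffer now: "JDDDDDDJDD"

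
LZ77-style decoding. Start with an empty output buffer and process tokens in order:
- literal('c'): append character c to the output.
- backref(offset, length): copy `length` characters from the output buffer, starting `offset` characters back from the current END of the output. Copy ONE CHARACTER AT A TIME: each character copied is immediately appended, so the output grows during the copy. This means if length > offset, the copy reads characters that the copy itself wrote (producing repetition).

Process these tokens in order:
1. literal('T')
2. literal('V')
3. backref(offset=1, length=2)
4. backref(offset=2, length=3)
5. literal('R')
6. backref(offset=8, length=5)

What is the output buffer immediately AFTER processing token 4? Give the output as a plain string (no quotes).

Token 1: literal('T'). Output: "T"
Token 2: literal('V'). Output: "TV"
Token 3: backref(off=1, len=2) (overlapping!). Copied 'VV' from pos 1. Output: "TVVV"
Token 4: backref(off=2, len=3) (overlapping!). Copied 'VVV' from pos 2. Output: "TVVVVVV"

Answer: TVVVVVV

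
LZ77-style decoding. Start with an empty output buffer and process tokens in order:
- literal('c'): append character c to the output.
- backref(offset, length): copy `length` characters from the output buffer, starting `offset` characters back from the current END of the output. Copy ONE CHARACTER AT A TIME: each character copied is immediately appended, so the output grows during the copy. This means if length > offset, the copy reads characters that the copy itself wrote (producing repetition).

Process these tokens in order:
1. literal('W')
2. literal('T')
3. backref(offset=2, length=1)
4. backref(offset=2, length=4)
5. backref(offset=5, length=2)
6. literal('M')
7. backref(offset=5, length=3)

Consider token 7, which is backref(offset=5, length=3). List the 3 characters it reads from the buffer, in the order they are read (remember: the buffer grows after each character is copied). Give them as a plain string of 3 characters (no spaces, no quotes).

Answer: TWW

Derivation:
Token 1: literal('W'). Output: "W"
Token 2: literal('T'). Output: "WT"
Token 3: backref(off=2, len=1). Copied 'W' from pos 0. Output: "WTW"
Token 4: backref(off=2, len=4) (overlapping!). Copied 'TWTW' from pos 1. Output: "WTWTWTW"
Token 5: backref(off=5, len=2). Copied 'WT' from pos 2. Output: "WTWTWTWWT"
Token 6: literal('M'). Output: "WTWTWTWWTM"
Token 7: backref(off=5, len=3). Buffer before: "WTWTWTWWTM" (len 10)
  byte 1: read out[5]='T', append. Buffer now: "WTWTWTWWTMT"
  byte 2: read out[6]='W', append. Buffer now: "WTWTWTWWTMTW"
  byte 3: read out[7]='W', append. Buffer now: "WTWTWTWWTMTWW"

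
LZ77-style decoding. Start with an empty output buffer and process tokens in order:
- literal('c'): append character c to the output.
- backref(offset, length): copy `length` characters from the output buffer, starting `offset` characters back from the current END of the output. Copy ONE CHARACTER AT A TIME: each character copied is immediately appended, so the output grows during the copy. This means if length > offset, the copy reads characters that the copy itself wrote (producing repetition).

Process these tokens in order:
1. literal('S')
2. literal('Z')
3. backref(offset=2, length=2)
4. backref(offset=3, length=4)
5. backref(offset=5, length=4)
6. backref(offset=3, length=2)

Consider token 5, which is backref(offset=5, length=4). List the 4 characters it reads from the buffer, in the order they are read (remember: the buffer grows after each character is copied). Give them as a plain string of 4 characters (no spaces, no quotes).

Token 1: literal('S'). Output: "S"
Token 2: literal('Z'). Output: "SZ"
Token 3: backref(off=2, len=2). Copied 'SZ' from pos 0. Output: "SZSZ"
Token 4: backref(off=3, len=4) (overlapping!). Copied 'ZSZZ' from pos 1. Output: "SZSZZSZZ"
Token 5: backref(off=5, len=4). Buffer before: "SZSZZSZZ" (len 8)
  byte 1: read out[3]='Z', append. Buffer now: "SZSZZSZZZ"
  byte 2: read out[4]='Z', append. Buffer now: "SZSZZSZZZZ"
  byte 3: read out[5]='S', append. Buffer now: "SZSZZSZZZZS"
  byte 4: read out[6]='Z', append. Buffer now: "SZSZZSZZZZSZ"

Answer: ZZSZ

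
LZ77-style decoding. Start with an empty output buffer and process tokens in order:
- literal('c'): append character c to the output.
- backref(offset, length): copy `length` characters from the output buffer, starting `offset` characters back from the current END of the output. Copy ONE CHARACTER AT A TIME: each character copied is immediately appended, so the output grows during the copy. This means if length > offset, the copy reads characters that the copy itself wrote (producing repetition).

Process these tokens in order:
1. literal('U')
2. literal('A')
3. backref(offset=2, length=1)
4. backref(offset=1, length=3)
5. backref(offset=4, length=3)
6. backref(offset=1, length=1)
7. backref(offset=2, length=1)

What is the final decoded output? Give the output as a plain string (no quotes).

Answer: UAUUUUUUUUU

Derivation:
Token 1: literal('U'). Output: "U"
Token 2: literal('A'). Output: "UA"
Token 3: backref(off=2, len=1). Copied 'U' from pos 0. Output: "UAU"
Token 4: backref(off=1, len=3) (overlapping!). Copied 'UUU' from pos 2. Output: "UAUUUU"
Token 5: backref(off=4, len=3). Copied 'UUU' from pos 2. Output: "UAUUUUUUU"
Token 6: backref(off=1, len=1). Copied 'U' from pos 8. Output: "UAUUUUUUUU"
Token 7: backref(off=2, len=1). Copied 'U' from pos 8. Output: "UAUUUUUUUUU"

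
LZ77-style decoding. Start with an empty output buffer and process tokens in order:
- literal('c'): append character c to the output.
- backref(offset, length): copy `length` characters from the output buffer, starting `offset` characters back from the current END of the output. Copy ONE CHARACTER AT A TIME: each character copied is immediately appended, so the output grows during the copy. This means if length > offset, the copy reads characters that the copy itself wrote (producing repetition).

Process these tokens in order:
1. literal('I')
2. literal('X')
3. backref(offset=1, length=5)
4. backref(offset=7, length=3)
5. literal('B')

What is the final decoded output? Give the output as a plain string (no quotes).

Answer: IXXXXXXIXXB

Derivation:
Token 1: literal('I'). Output: "I"
Token 2: literal('X'). Output: "IX"
Token 3: backref(off=1, len=5) (overlapping!). Copied 'XXXXX' from pos 1. Output: "IXXXXXX"
Token 4: backref(off=7, len=3). Copied 'IXX' from pos 0. Output: "IXXXXXXIXX"
Token 5: literal('B'). Output: "IXXXXXXIXXB"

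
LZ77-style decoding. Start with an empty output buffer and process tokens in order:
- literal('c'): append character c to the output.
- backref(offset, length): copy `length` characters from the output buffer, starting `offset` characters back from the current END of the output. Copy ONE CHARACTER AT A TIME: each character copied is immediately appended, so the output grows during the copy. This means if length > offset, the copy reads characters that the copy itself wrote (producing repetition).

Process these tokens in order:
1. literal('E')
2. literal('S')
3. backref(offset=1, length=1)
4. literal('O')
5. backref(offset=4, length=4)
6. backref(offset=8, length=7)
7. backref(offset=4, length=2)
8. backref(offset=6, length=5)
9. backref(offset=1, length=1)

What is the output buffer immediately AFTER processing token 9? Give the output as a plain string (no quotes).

Answer: ESSOESSOESSOESSOEOESSOO

Derivation:
Token 1: literal('E'). Output: "E"
Token 2: literal('S'). Output: "ES"
Token 3: backref(off=1, len=1). Copied 'S' from pos 1. Output: "ESS"
Token 4: literal('O'). Output: "ESSO"
Token 5: backref(off=4, len=4). Copied 'ESSO' from pos 0. Output: "ESSOESSO"
Token 6: backref(off=8, len=7). Copied 'ESSOESS' from pos 0. Output: "ESSOESSOESSOESS"
Token 7: backref(off=4, len=2). Copied 'OE' from pos 11. Output: "ESSOESSOESSOESSOE"
Token 8: backref(off=6, len=5). Copied 'OESSO' from pos 11. Output: "ESSOESSOESSOESSOEOESSO"
Token 9: backref(off=1, len=1). Copied 'O' from pos 21. Output: "ESSOESSOESSOESSOEOESSOO"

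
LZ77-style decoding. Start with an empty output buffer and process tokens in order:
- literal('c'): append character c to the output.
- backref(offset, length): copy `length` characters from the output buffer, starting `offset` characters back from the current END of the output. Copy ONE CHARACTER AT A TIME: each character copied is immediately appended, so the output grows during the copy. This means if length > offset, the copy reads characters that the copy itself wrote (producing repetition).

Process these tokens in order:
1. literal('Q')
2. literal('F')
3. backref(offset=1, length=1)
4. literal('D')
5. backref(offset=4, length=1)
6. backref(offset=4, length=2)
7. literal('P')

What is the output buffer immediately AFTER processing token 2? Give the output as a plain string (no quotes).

Token 1: literal('Q'). Output: "Q"
Token 2: literal('F'). Output: "QF"

Answer: QF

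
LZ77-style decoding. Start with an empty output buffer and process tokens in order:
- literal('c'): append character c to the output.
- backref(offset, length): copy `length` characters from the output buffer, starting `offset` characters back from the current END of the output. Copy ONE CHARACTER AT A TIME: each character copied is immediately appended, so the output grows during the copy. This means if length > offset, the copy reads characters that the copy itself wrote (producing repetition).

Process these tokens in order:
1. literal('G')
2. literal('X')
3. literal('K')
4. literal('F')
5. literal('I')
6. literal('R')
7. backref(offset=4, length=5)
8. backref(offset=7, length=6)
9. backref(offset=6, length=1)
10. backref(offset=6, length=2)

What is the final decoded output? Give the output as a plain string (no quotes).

Answer: GXKFIRKFIRKIRKFIRIRK

Derivation:
Token 1: literal('G'). Output: "G"
Token 2: literal('X'). Output: "GX"
Token 3: literal('K'). Output: "GXK"
Token 4: literal('F'). Output: "GXKF"
Token 5: literal('I'). Output: "GXKFI"
Token 6: literal('R'). Output: "GXKFIR"
Token 7: backref(off=4, len=5) (overlapping!). Copied 'KFIRK' from pos 2. Output: "GXKFIRKFIRK"
Token 8: backref(off=7, len=6). Copied 'IRKFIR' from pos 4. Output: "GXKFIRKFIRKIRKFIR"
Token 9: backref(off=6, len=1). Copied 'I' from pos 11. Output: "GXKFIRKFIRKIRKFIRI"
Token 10: backref(off=6, len=2). Copied 'RK' from pos 12. Output: "GXKFIRKFIRKIRKFIRIRK"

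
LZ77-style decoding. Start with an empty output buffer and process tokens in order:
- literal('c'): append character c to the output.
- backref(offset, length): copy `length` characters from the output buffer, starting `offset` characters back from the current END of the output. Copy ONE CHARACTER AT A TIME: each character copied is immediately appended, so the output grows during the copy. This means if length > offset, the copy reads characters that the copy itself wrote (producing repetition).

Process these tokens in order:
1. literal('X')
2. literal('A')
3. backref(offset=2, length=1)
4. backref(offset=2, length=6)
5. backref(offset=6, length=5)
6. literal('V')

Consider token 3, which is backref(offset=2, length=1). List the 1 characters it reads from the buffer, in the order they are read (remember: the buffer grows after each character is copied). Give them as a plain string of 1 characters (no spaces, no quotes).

Token 1: literal('X'). Output: "X"
Token 2: literal('A'). Output: "XA"
Token 3: backref(off=2, len=1). Buffer before: "XA" (len 2)
  byte 1: read out[0]='X', append. Buffer now: "XAX"

Answer: X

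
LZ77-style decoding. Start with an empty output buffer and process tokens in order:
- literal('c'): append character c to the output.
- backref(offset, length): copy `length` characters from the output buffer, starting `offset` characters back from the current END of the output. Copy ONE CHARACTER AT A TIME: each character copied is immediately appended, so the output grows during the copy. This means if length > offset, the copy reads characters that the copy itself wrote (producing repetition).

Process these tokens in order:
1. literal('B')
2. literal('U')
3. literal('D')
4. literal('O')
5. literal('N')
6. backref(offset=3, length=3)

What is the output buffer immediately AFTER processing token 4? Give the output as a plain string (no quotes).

Answer: BUDO

Derivation:
Token 1: literal('B'). Output: "B"
Token 2: literal('U'). Output: "BU"
Token 3: literal('D'). Output: "BUD"
Token 4: literal('O'). Output: "BUDO"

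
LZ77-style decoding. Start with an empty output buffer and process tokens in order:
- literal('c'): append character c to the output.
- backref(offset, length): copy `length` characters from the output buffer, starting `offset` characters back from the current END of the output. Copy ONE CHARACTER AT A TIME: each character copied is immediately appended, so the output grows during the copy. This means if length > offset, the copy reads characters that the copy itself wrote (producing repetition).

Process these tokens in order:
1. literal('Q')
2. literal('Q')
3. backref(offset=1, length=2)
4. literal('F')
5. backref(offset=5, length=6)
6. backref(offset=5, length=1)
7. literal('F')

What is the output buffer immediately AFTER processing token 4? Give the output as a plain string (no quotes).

Answer: QQQQF

Derivation:
Token 1: literal('Q'). Output: "Q"
Token 2: literal('Q'). Output: "QQ"
Token 3: backref(off=1, len=2) (overlapping!). Copied 'QQ' from pos 1. Output: "QQQQ"
Token 4: literal('F'). Output: "QQQQF"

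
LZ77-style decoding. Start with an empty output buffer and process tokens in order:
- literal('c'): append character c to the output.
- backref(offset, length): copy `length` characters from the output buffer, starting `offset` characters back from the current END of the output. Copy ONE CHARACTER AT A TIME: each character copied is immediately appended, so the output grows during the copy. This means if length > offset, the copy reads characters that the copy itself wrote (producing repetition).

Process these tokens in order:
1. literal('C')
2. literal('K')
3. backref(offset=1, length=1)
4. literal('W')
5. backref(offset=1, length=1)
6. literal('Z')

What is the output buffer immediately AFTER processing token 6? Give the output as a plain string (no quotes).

Token 1: literal('C'). Output: "C"
Token 2: literal('K'). Output: "CK"
Token 3: backref(off=1, len=1). Copied 'K' from pos 1. Output: "CKK"
Token 4: literal('W'). Output: "CKKW"
Token 5: backref(off=1, len=1). Copied 'W' from pos 3. Output: "CKKWW"
Token 6: literal('Z'). Output: "CKKWWZ"

Answer: CKKWWZ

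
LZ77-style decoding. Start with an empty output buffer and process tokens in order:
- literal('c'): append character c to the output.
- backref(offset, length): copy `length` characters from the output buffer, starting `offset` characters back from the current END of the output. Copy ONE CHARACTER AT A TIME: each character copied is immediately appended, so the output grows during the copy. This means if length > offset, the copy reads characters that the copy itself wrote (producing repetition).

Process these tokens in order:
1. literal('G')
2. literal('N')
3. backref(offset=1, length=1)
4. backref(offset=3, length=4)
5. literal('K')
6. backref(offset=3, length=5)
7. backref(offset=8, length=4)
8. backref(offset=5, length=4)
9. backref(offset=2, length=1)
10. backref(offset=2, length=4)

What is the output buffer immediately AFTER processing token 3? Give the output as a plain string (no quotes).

Answer: GNN

Derivation:
Token 1: literal('G'). Output: "G"
Token 2: literal('N'). Output: "GN"
Token 3: backref(off=1, len=1). Copied 'N' from pos 1. Output: "GNN"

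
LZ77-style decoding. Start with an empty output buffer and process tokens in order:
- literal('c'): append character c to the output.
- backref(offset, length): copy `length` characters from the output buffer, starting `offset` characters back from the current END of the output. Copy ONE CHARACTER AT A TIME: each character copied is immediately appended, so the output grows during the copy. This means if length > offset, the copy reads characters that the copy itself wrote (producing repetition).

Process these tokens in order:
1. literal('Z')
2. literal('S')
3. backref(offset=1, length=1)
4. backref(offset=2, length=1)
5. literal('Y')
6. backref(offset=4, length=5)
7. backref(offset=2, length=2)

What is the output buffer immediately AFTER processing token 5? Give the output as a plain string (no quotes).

Answer: ZSSSY

Derivation:
Token 1: literal('Z'). Output: "Z"
Token 2: literal('S'). Output: "ZS"
Token 3: backref(off=1, len=1). Copied 'S' from pos 1. Output: "ZSS"
Token 4: backref(off=2, len=1). Copied 'S' from pos 1. Output: "ZSSS"
Token 5: literal('Y'). Output: "ZSSSY"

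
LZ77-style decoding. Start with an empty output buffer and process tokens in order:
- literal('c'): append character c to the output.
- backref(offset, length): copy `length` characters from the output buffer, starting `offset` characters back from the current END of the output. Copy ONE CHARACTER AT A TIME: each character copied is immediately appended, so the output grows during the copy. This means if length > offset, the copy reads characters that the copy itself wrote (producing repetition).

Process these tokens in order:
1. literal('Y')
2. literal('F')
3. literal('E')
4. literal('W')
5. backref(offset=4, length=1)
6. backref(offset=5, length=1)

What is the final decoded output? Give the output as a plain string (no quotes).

Answer: YFEWYY

Derivation:
Token 1: literal('Y'). Output: "Y"
Token 2: literal('F'). Output: "YF"
Token 3: literal('E'). Output: "YFE"
Token 4: literal('W'). Output: "YFEW"
Token 5: backref(off=4, len=1). Copied 'Y' from pos 0. Output: "YFEWY"
Token 6: backref(off=5, len=1). Copied 'Y' from pos 0. Output: "YFEWYY"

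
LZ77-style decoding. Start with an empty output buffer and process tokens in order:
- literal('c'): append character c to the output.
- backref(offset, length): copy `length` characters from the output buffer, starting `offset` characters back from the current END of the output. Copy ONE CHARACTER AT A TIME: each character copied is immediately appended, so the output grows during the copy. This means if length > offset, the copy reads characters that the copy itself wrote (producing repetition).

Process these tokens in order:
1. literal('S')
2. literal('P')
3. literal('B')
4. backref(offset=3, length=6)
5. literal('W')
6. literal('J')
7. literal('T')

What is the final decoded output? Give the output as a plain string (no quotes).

Token 1: literal('S'). Output: "S"
Token 2: literal('P'). Output: "SP"
Token 3: literal('B'). Output: "SPB"
Token 4: backref(off=3, len=6) (overlapping!). Copied 'SPBSPB' from pos 0. Output: "SPBSPBSPB"
Token 5: literal('W'). Output: "SPBSPBSPBW"
Token 6: literal('J'). Output: "SPBSPBSPBWJ"
Token 7: literal('T'). Output: "SPBSPBSPBWJT"

Answer: SPBSPBSPBWJT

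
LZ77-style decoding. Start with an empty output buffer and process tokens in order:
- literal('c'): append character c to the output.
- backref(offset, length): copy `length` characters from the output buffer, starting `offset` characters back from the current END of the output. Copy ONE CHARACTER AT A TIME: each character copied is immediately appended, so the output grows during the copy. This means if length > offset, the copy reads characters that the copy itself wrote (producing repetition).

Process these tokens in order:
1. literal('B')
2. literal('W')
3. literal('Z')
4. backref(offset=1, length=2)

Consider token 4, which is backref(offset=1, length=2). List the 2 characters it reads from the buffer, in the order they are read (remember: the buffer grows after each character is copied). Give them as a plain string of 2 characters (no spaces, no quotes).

Answer: ZZ

Derivation:
Token 1: literal('B'). Output: "B"
Token 2: literal('W'). Output: "BW"
Token 3: literal('Z'). Output: "BWZ"
Token 4: backref(off=1, len=2). Buffer before: "BWZ" (len 3)
  byte 1: read out[2]='Z', append. Buffer now: "BWZZ"
  byte 2: read out[3]='Z', append. Buffer now: "BWZZZ"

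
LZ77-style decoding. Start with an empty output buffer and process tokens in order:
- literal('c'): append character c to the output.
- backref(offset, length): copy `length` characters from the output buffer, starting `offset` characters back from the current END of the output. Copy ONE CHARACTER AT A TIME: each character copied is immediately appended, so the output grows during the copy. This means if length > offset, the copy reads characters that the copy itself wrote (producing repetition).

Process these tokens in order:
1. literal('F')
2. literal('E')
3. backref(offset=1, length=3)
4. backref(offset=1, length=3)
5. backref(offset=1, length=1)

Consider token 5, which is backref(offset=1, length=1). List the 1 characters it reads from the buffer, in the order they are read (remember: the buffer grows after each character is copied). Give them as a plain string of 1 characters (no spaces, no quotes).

Token 1: literal('F'). Output: "F"
Token 2: literal('E'). Output: "FE"
Token 3: backref(off=1, len=3) (overlapping!). Copied 'EEE' from pos 1. Output: "FEEEE"
Token 4: backref(off=1, len=3) (overlapping!). Copied 'EEE' from pos 4. Output: "FEEEEEEE"
Token 5: backref(off=1, len=1). Buffer before: "FEEEEEEE" (len 8)
  byte 1: read out[7]='E', append. Buffer now: "FEEEEEEEE"

Answer: E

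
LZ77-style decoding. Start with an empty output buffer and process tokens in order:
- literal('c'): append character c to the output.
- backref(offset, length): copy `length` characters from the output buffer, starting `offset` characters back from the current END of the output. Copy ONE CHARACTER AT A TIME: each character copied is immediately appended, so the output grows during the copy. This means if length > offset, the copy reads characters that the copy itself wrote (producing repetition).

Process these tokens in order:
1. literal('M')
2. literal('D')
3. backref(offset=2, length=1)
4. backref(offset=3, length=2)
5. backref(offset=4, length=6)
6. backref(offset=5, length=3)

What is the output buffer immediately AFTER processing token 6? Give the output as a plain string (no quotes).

Token 1: literal('M'). Output: "M"
Token 2: literal('D'). Output: "MD"
Token 3: backref(off=2, len=1). Copied 'M' from pos 0. Output: "MDM"
Token 4: backref(off=3, len=2). Copied 'MD' from pos 0. Output: "MDMMD"
Token 5: backref(off=4, len=6) (overlapping!). Copied 'DMMDDM' from pos 1. Output: "MDMMDDMMDDM"
Token 6: backref(off=5, len=3). Copied 'MMD' from pos 6. Output: "MDMMDDMMDDMMMD"

Answer: MDMMDDMMDDMMMD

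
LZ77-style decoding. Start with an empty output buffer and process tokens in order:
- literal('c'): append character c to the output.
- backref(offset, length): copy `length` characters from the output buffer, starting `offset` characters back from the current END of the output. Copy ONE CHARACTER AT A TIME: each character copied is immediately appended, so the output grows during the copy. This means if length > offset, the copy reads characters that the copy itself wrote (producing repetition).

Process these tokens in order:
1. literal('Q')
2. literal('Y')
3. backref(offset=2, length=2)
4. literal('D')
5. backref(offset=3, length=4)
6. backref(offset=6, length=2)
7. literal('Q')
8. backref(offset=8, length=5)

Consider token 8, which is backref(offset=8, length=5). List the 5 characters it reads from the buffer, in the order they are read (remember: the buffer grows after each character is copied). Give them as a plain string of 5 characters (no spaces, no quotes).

Answer: DQYDQ

Derivation:
Token 1: literal('Q'). Output: "Q"
Token 2: literal('Y'). Output: "QY"
Token 3: backref(off=2, len=2). Copied 'QY' from pos 0. Output: "QYQY"
Token 4: literal('D'). Output: "QYQYD"
Token 5: backref(off=3, len=4) (overlapping!). Copied 'QYDQ' from pos 2. Output: "QYQYDQYDQ"
Token 6: backref(off=6, len=2). Copied 'YD' from pos 3. Output: "QYQYDQYDQYD"
Token 7: literal('Q'). Output: "QYQYDQYDQYDQ"
Token 8: backref(off=8, len=5). Buffer before: "QYQYDQYDQYDQ" (len 12)
  byte 1: read out[4]='D', append. Buffer now: "QYQYDQYDQYDQD"
  byte 2: read out[5]='Q', append. Buffer now: "QYQYDQYDQYDQDQ"
  byte 3: read out[6]='Y', append. Buffer now: "QYQYDQYDQYDQDQY"
  byte 4: read out[7]='D', append. Buffer now: "QYQYDQYDQYDQDQYD"
  byte 5: read out[8]='Q', append. Buffer now: "QYQYDQYDQYDQDQYDQ"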